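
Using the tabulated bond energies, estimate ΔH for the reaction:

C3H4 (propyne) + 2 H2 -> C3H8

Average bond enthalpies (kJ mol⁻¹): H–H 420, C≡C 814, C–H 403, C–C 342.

ΔH ≈ −300 kJ

Bonds broken (reactants):
  C≡C: 1 × 814 = 814
  C–C: 1 × 342 = 342
  C–H: 4 × 403 = 1612
  H–H: 2 × 420 = 840
  Σ(broken) = 3608 kJ
Bonds formed (products):
  C–C: 2 × 342 = 684
  C–H: 8 × 403 = 3224
  Σ(formed) = 3908 kJ
ΔH = Σ(broken) − Σ(formed) = 3608 − 3908 = −300 kJ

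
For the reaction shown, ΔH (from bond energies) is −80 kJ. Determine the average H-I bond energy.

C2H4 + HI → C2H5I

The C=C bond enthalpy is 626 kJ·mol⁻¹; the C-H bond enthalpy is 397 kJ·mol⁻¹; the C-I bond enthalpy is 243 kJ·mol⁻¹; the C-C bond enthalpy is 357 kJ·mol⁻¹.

D(H-I) ≈ 291 kJ/mol

Let D be the H-I bond energy.
Σ(broken) = 4×397 + 1×626 + 1×D = 2214 + D
Σ(formed) = 1×357 + 5×397 + 1×243 = 2585
ΔH = Σ(broken) − Σ(formed) = (2214 + D) − (2585) = −371 + D
Setting this equal to −80 kJ gives D = 291 kJ/mol.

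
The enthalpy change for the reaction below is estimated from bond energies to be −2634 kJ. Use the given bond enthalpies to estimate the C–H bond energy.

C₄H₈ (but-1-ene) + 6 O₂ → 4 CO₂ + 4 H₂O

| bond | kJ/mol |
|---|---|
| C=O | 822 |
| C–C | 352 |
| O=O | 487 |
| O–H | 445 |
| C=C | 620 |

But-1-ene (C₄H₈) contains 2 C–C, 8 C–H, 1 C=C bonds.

D(C–H) ≈ 407 kJ/mol

Let D be the C–H bond energy.
Σ(broken) = 2×352 + 8×D + 1×620 + 6×487 = 4246 + 8D
Σ(formed) = 8×822 + 8×445 = 10136
ΔH = Σ(broken) − Σ(formed) = (4246 + 8D) − (10136) = −5890 + 8D
Setting this equal to −2634 kJ gives 8D = 3256, so D = 407 kJ/mol.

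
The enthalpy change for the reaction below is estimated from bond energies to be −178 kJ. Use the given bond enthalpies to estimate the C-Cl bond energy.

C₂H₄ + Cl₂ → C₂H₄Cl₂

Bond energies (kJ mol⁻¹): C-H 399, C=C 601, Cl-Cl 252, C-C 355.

Let D be the C-Cl bond energy.
Σ(broken) = 4×399 + 1×601 + 1×252 = 2449
Σ(formed) = 1×355 + 2×D + 4×399 = 1951 + 2D
ΔH = Σ(broken) − Σ(formed) = (2449) − (1951 + 2D) = +498 − 2D
Setting this equal to −178 kJ gives 2D = 676, so D = 338 kJ/mol.

D(C-Cl) ≈ 338 kJ/mol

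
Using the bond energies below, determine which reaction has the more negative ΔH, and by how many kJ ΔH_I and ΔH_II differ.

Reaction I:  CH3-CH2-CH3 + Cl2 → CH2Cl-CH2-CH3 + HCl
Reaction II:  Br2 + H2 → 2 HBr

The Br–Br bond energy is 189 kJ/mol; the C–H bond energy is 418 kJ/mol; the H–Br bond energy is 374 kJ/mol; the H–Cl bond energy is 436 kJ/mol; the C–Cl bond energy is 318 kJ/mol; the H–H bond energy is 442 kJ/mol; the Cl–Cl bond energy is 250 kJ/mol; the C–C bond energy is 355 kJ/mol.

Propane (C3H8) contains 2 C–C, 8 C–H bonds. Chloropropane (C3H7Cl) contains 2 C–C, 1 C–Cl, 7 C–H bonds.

Reaction II, by 31 kJ

Reaction I:
  Bonds broken (reactants):
    C–C: 2 × 355 = 710
    C–H: 8 × 418 = 3344
    Cl–Cl: 1 × 250 = 250
    Σ(broken) = 4304 kJ
  Bonds formed (products):
    C–C: 2 × 355 = 710
    C–Cl: 1 × 318 = 318
    C–H: 7 × 418 = 2926
    H–Cl: 1 × 436 = 436
    Σ(formed) = 4390 kJ
  ΔH_I = 4304 − 4390 = −86 kJ
Reaction II:
  Bonds broken (reactants):
    Br–Br: 1 × 189 = 189
    H–H: 1 × 442 = 442
    Σ(broken) = 631 kJ
  Bonds formed (products):
    H–Br: 2 × 374 = 748
    Σ(formed) = 748 kJ
  ΔH_II = 631 − 748 = −117 kJ
ΔH_I − ΔH_II = +31 kJ, so reaction II has the more negative ΔH; |ΔH_I − ΔH_II| = 31 kJ.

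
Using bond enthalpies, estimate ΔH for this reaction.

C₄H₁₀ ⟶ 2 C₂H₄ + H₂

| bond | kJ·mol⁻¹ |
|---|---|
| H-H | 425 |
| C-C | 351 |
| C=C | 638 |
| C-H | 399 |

ΔH ≈ +150 kJ

Bonds broken (reactants):
  C-C: 3 × 351 = 1053
  C-H: 10 × 399 = 3990
  Σ(broken) = 5043 kJ
Bonds formed (products):
  C-H: 8 × 399 = 3192
  C=C: 2 × 638 = 1276
  H-H: 1 × 425 = 425
  Σ(formed) = 4893 kJ
ΔH = Σ(broken) − Σ(formed) = 5043 − 4893 = +150 kJ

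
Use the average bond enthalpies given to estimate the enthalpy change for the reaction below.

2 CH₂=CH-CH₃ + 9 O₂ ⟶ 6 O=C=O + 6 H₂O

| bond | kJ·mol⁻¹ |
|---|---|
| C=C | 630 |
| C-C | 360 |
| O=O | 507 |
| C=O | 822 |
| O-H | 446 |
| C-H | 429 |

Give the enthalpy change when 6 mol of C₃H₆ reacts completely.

Bonds broken (reactants):
  C-C: 2 × 360 = 720
  C-H: 12 × 429 = 5148
  C=C: 2 × 630 = 1260
  O=O: 9 × 507 = 4563
  Σ(broken) = 11691 kJ
Bonds formed (products):
  C=O: 12 × 822 = 9864
  O-H: 12 × 446 = 5352
  Σ(formed) = 15216 kJ
ΔH = Σ(broken) − Σ(formed) = 11691 − 15216 = −3525 kJ
For 3× the reaction as written: 3 × (−3525) = −10575 kJ

ΔH = −10575 kJ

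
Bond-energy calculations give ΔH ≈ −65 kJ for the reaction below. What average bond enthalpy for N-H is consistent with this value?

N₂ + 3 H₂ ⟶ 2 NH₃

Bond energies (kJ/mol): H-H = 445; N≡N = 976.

Let D be the N-H bond energy.
Σ(broken) = 3×445 + 1×976 = 2311
Σ(formed) = 6×D = 6D
ΔH = Σ(broken) − Σ(formed) = (2311) − (6D) = +2311 − 6D
Setting this equal to −65 kJ gives 6D = 2376, so D = 396 kJ/mol.

D(N-H) ≈ 396 kJ/mol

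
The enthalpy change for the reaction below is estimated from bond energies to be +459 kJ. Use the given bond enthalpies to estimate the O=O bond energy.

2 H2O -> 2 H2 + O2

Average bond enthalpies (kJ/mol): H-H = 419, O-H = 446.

Let D be the O=O bond energy.
Σ(broken) = 4×446 = 1784
Σ(formed) = 2×419 + 1×D = 838 + D
ΔH = Σ(broken) − Σ(formed) = (1784) − (838 + D) = +946 − D
Setting this equal to +459 kJ gives D = 487 kJ/mol.

D(O=O) ≈ 487 kJ/mol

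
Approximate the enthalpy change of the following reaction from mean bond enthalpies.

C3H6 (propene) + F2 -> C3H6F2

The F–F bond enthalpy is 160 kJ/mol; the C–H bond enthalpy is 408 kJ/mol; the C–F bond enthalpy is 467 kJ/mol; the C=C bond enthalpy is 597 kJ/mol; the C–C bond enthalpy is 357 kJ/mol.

Bonds broken (reactants):
  C–C: 1 × 357 = 357
  C–H: 6 × 408 = 2448
  C=C: 1 × 597 = 597
  F–F: 1 × 160 = 160
  Σ(broken) = 3562 kJ
Bonds formed (products):
  C–C: 2 × 357 = 714
  C–F: 2 × 467 = 934
  C–H: 6 × 408 = 2448
  Σ(formed) = 4096 kJ
ΔH = Σ(broken) − Σ(formed) = 3562 − 4096 = −534 kJ

ΔH ≈ −534 kJ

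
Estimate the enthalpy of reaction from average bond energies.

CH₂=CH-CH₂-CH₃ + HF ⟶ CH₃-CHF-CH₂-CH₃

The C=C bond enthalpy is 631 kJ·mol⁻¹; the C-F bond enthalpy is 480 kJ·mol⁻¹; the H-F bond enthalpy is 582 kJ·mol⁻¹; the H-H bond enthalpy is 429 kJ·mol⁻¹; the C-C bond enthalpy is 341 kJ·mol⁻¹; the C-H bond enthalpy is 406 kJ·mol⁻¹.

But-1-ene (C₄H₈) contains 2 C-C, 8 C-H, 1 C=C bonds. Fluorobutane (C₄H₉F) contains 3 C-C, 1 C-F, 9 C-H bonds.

ΔH ≈ −14 kJ

Bonds broken (reactants):
  C-C: 2 × 341 = 682
  C-H: 8 × 406 = 3248
  C=C: 1 × 631 = 631
  H-F: 1 × 582 = 582
  Σ(broken) = 5143 kJ
Bonds formed (products):
  C-C: 3 × 341 = 1023
  C-F: 1 × 480 = 480
  C-H: 9 × 406 = 3654
  Σ(formed) = 5157 kJ
ΔH = Σ(broken) − Σ(formed) = 5143 − 5157 = −14 kJ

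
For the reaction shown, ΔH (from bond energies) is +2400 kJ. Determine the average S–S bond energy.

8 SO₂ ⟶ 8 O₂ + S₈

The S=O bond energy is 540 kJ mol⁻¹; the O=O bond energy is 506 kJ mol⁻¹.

Let D be the S–S bond energy.
Σ(broken) = 16×540 = 8640
Σ(formed) = 8×506 + 8×D = 4048 + 8D
ΔH = Σ(broken) − Σ(formed) = (8640) − (4048 + 8D) = +4592 − 8D
Setting this equal to +2400 kJ gives 8D = 2192, so D = 274 kJ/mol.

D(S–S) ≈ 274 kJ/mol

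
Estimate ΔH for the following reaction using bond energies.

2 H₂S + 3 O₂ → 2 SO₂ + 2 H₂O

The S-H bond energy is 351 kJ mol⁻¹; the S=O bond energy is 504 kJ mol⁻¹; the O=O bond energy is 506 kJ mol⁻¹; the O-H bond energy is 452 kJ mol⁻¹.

ΔH ≈ −902 kJ

Bonds broken (reactants):
  O=O: 3 × 506 = 1518
  S-H: 4 × 351 = 1404
  Σ(broken) = 2922 kJ
Bonds formed (products):
  O-H: 4 × 452 = 1808
  S=O: 4 × 504 = 2016
  Σ(formed) = 3824 kJ
ΔH = Σ(broken) − Σ(formed) = 2922 − 3824 = −902 kJ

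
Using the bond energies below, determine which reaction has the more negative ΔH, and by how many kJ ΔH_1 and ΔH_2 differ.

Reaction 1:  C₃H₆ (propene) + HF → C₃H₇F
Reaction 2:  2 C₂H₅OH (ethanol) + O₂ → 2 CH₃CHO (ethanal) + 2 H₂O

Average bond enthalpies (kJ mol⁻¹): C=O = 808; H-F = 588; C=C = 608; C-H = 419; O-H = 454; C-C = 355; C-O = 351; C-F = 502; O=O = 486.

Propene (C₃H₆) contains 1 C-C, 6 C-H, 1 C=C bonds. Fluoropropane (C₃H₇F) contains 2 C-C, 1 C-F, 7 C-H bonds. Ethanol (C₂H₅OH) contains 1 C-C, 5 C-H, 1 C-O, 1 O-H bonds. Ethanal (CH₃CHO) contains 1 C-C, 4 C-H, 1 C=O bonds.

Reaction 2, by 418 kJ

Reaction 1:
  Bonds broken (reactants):
    C-C: 1 × 355 = 355
    C-H: 6 × 419 = 2514
    C=C: 1 × 608 = 608
    H-F: 1 × 588 = 588
    Σ(broken) = 4065 kJ
  Bonds formed (products):
    C-C: 2 × 355 = 710
    C-F: 1 × 502 = 502
    C-H: 7 × 419 = 2933
    Σ(formed) = 4145 kJ
  ΔH_1 = 4065 − 4145 = −80 kJ
Reaction 2:
  Bonds broken (reactants):
    C-C: 2 × 355 = 710
    C-H: 10 × 419 = 4190
    C-O: 2 × 351 = 702
    O-H: 2 × 454 = 908
    O=O: 1 × 486 = 486
    Σ(broken) = 6996 kJ
  Bonds formed (products):
    C-C: 2 × 355 = 710
    C-H: 8 × 419 = 3352
    C=O: 2 × 808 = 1616
    O-H: 4 × 454 = 1816
    Σ(formed) = 7494 kJ
  ΔH_2 = 6996 − 7494 = −498 kJ
ΔH_1 − ΔH_2 = +418 kJ, so reaction 2 has the more negative ΔH; |ΔH_1 − ΔH_2| = 418 kJ.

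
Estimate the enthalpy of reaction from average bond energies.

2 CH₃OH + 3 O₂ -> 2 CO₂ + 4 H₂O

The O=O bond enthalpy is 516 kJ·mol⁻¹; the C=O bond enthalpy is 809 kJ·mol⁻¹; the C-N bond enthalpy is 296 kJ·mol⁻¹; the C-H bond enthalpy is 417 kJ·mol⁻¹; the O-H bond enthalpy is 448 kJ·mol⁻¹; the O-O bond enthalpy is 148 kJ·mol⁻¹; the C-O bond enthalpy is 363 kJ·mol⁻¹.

Bonds broken (reactants):
  C-H: 6 × 417 = 2502
  C-O: 2 × 363 = 726
  O-H: 2 × 448 = 896
  O=O: 3 × 516 = 1548
  Σ(broken) = 5672 kJ
Bonds formed (products):
  C=O: 4 × 809 = 3236
  O-H: 8 × 448 = 3584
  Σ(formed) = 6820 kJ
ΔH = Σ(broken) − Σ(formed) = 5672 − 6820 = −1148 kJ

ΔH ≈ −1148 kJ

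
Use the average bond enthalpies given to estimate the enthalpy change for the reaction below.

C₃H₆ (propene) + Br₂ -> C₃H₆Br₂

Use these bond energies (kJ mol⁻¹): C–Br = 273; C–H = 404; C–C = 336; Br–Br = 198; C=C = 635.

Bonds broken (reactants):
  Br–Br: 1 × 198 = 198
  C–C: 1 × 336 = 336
  C–H: 6 × 404 = 2424
  C=C: 1 × 635 = 635
  Σ(broken) = 3593 kJ
Bonds formed (products):
  C–Br: 2 × 273 = 546
  C–C: 2 × 336 = 672
  C–H: 6 × 404 = 2424
  Σ(formed) = 3642 kJ
ΔH = Σ(broken) − Σ(formed) = 3593 − 3642 = −49 kJ

ΔH ≈ −49 kJ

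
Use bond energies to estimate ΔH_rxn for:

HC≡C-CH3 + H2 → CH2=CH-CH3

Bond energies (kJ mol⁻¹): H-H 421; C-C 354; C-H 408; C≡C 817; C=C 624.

ΔH ≈ −202 kJ

Bonds broken (reactants):
  C≡C: 1 × 817 = 817
  C-C: 1 × 354 = 354
  C-H: 4 × 408 = 1632
  H-H: 1 × 421 = 421
  Σ(broken) = 3224 kJ
Bonds formed (products):
  C-C: 1 × 354 = 354
  C-H: 6 × 408 = 2448
  C=C: 1 × 624 = 624
  Σ(formed) = 3426 kJ
ΔH = Σ(broken) − Σ(formed) = 3224 − 3426 = −202 kJ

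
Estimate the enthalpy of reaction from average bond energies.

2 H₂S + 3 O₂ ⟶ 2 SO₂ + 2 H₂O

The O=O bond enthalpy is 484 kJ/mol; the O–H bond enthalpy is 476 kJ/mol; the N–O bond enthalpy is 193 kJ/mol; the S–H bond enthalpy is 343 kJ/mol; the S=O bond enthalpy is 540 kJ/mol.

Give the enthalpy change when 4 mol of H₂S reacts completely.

ΔH = −2480 kJ

Bonds broken (reactants):
  O=O: 3 × 484 = 1452
  S–H: 4 × 343 = 1372
  Σ(broken) = 2824 kJ
Bonds formed (products):
  O–H: 4 × 476 = 1904
  S=O: 4 × 540 = 2160
  Σ(formed) = 4064 kJ
ΔH = Σ(broken) − Σ(formed) = 2824 − 4064 = −1240 kJ
For 2× the reaction as written: 2 × (−1240) = −2480 kJ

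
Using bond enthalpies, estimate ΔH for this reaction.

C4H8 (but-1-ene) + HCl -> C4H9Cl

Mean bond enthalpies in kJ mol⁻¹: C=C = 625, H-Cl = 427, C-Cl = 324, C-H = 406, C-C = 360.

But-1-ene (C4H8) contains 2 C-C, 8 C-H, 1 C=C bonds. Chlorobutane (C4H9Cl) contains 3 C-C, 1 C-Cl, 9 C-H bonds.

Bonds broken (reactants):
  C-C: 2 × 360 = 720
  C-H: 8 × 406 = 3248
  C=C: 1 × 625 = 625
  H-Cl: 1 × 427 = 427
  Σ(broken) = 5020 kJ
Bonds formed (products):
  C-C: 3 × 360 = 1080
  C-Cl: 1 × 324 = 324
  C-H: 9 × 406 = 3654
  Σ(formed) = 5058 kJ
ΔH = Σ(broken) − Σ(formed) = 5020 − 5058 = −38 kJ

ΔH ≈ −38 kJ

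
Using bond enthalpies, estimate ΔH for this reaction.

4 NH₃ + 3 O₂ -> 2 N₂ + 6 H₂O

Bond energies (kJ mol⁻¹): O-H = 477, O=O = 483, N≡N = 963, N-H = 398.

Bonds broken (reactants):
  N-H: 12 × 398 = 4776
  O=O: 3 × 483 = 1449
  Σ(broken) = 6225 kJ
Bonds formed (products):
  N≡N: 2 × 963 = 1926
  O-H: 12 × 477 = 5724
  Σ(formed) = 7650 kJ
ΔH = Σ(broken) − Σ(formed) = 6225 − 7650 = −1425 kJ

ΔH ≈ −1425 kJ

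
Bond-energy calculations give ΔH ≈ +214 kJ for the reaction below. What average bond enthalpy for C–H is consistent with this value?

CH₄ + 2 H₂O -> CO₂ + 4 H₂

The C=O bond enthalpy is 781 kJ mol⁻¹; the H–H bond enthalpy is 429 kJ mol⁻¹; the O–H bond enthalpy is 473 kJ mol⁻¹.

D(C–H) ≈ 400 kJ/mol

Let D be the C–H bond energy.
Σ(broken) = 4×D + 4×473 = 1892 + 4D
Σ(formed) = 2×781 + 4×429 = 3278
ΔH = Σ(broken) − Σ(formed) = (1892 + 4D) − (3278) = −1386 + 4D
Setting this equal to +214 kJ gives 4D = 1600, so D = 400 kJ/mol.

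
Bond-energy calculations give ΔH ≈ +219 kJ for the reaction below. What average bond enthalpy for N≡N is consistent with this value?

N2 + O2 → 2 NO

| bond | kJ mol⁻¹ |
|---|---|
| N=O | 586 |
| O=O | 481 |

Let D be the N≡N bond energy.
Σ(broken) = 1×D + 1×481 = 481 + D
Σ(formed) = 2×586 = 1172
ΔH = Σ(broken) − Σ(formed) = (481 + D) − (1172) = −691 + D
Setting this equal to +219 kJ gives D = 910 kJ/mol.

D(N≡N) ≈ 910 kJ/mol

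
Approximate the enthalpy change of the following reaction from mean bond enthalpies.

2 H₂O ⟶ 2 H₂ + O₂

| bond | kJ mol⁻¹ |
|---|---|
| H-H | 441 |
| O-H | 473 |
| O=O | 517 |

ΔH ≈ +493 kJ

Bonds broken (reactants):
  O-H: 4 × 473 = 1892
  Σ(broken) = 1892 kJ
Bonds formed (products):
  H-H: 2 × 441 = 882
  O=O: 1 × 517 = 517
  Σ(formed) = 1399 kJ
ΔH = Σ(broken) − Σ(formed) = 1892 − 1399 = +493 kJ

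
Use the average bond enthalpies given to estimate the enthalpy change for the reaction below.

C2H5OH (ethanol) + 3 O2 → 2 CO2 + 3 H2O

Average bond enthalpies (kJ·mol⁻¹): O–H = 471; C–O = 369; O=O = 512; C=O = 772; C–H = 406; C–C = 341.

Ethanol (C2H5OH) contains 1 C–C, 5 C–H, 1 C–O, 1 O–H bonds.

ΔH ≈ −1167 kJ

Bonds broken (reactants):
  C–C: 1 × 341 = 341
  C–H: 5 × 406 = 2030
  C–O: 1 × 369 = 369
  O–H: 1 × 471 = 471
  O=O: 3 × 512 = 1536
  Σ(broken) = 4747 kJ
Bonds formed (products):
  C=O: 4 × 772 = 3088
  O–H: 6 × 471 = 2826
  Σ(formed) = 5914 kJ
ΔH = Σ(broken) − Σ(formed) = 4747 − 5914 = −1167 kJ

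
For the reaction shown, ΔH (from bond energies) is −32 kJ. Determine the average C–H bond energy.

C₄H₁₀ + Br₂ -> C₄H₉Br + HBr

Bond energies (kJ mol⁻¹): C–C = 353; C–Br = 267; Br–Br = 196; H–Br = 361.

D(C–H) ≈ 400 kJ/mol

Let D be the C–H bond energy.
Σ(broken) = 1×196 + 3×353 + 10×D = 1255 + 10D
Σ(formed) = 1×267 + 3×353 + 9×D + 1×361 = 1687 + 9D
ΔH = Σ(broken) − Σ(formed) = (1255 + 10D) − (1687 + 9D) = −432 + D
Setting this equal to −32 kJ gives D = 400 kJ/mol.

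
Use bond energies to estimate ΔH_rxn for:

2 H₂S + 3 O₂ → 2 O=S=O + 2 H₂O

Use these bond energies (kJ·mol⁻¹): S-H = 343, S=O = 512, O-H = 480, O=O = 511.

Bonds broken (reactants):
  O=O: 3 × 511 = 1533
  S-H: 4 × 343 = 1372
  Σ(broken) = 2905 kJ
Bonds formed (products):
  O-H: 4 × 480 = 1920
  S=O: 4 × 512 = 2048
  Σ(formed) = 3968 kJ
ΔH = Σ(broken) − Σ(formed) = 2905 − 3968 = −1063 kJ

ΔH ≈ −1063 kJ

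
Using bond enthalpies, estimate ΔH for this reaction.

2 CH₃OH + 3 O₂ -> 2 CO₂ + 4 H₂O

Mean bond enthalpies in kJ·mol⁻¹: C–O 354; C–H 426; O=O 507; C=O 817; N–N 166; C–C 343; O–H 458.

Bonds broken (reactants):
  C–H: 6 × 426 = 2556
  C–O: 2 × 354 = 708
  O–H: 2 × 458 = 916
  O=O: 3 × 507 = 1521
  Σ(broken) = 5701 kJ
Bonds formed (products):
  C=O: 4 × 817 = 3268
  O–H: 8 × 458 = 3664
  Σ(formed) = 6932 kJ
ΔH = Σ(broken) − Σ(formed) = 5701 − 6932 = −1231 kJ

ΔH ≈ −1231 kJ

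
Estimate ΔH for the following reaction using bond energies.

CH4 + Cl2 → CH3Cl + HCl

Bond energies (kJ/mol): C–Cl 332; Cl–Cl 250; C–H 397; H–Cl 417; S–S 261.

ΔH ≈ −102 kJ

Bonds broken (reactants):
  C–H: 4 × 397 = 1588
  Cl–Cl: 1 × 250 = 250
  Σ(broken) = 1838 kJ
Bonds formed (products):
  C–Cl: 1 × 332 = 332
  C–H: 3 × 397 = 1191
  H–Cl: 1 × 417 = 417
  Σ(formed) = 1940 kJ
ΔH = Σ(broken) − Σ(formed) = 1838 − 1940 = −102 kJ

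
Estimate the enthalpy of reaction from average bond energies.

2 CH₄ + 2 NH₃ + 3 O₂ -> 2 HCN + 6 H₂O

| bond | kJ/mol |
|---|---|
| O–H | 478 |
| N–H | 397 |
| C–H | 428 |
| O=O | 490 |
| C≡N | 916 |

Bonds broken (reactants):
  C–H: 8 × 428 = 3424
  N–H: 6 × 397 = 2382
  O=O: 3 × 490 = 1470
  Σ(broken) = 7276 kJ
Bonds formed (products):
  C≡N: 2 × 916 = 1832
  C–H: 2 × 428 = 856
  O–H: 12 × 478 = 5736
  Σ(formed) = 8424 kJ
ΔH = Σ(broken) − Σ(formed) = 7276 − 8424 = −1148 kJ

ΔH ≈ −1148 kJ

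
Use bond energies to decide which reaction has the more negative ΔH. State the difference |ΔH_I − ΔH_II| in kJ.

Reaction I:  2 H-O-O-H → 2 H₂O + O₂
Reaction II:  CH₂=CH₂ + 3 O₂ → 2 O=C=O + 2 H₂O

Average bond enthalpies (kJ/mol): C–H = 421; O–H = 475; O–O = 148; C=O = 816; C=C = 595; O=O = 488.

Reaction I:
  Bonds broken (reactants):
    O–H: 4 × 475 = 1900
    O–O: 2 × 148 = 296
    Σ(broken) = 2196 kJ
  Bonds formed (products):
    O–H: 4 × 475 = 1900
    O=O: 1 × 488 = 488
    Σ(formed) = 2388 kJ
  ΔH_I = 2196 − 2388 = −192 kJ
Reaction II:
  Bonds broken (reactants):
    C–H: 4 × 421 = 1684
    C=C: 1 × 595 = 595
    O=O: 3 × 488 = 1464
    Σ(broken) = 3743 kJ
  Bonds formed (products):
    C=O: 4 × 816 = 3264
    O–H: 4 × 475 = 1900
    Σ(formed) = 5164 kJ
  ΔH_II = 3743 − 5164 = −1421 kJ
ΔH_I − ΔH_II = +1229 kJ, so reaction II has the more negative ΔH; |ΔH_I − ΔH_II| = 1229 kJ.

Reaction II, by 1229 kJ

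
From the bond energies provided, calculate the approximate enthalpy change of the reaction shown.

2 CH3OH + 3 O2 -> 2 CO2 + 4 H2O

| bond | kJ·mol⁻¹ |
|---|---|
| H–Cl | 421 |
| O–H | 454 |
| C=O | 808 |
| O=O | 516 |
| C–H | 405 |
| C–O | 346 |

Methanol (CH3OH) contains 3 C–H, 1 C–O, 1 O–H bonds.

Bonds broken (reactants):
  C–H: 6 × 405 = 2430
  C–O: 2 × 346 = 692
  O–H: 2 × 454 = 908
  O=O: 3 × 516 = 1548
  Σ(broken) = 5578 kJ
Bonds formed (products):
  C=O: 4 × 808 = 3232
  O–H: 8 × 454 = 3632
  Σ(formed) = 6864 kJ
ΔH = Σ(broken) − Σ(formed) = 5578 − 6864 = −1286 kJ

ΔH ≈ −1286 kJ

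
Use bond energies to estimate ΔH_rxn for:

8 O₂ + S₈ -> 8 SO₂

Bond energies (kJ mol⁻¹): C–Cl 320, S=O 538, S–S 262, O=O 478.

Bonds broken (reactants):
  O=O: 8 × 478 = 3824
  S–S: 8 × 262 = 2096
  Σ(broken) = 5920 kJ
Bonds formed (products):
  S=O: 16 × 538 = 8608
  Σ(formed) = 8608 kJ
ΔH = Σ(broken) − Σ(formed) = 5920 − 8608 = −2688 kJ

ΔH ≈ −2688 kJ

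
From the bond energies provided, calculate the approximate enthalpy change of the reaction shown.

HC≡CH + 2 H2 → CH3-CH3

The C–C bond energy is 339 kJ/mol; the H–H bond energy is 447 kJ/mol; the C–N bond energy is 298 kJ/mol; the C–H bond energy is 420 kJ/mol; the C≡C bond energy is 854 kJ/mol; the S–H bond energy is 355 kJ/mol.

ΔH ≈ −271 kJ

Bonds broken (reactants):
  C≡C: 1 × 854 = 854
  C–H: 2 × 420 = 840
  H–H: 2 × 447 = 894
  Σ(broken) = 2588 kJ
Bonds formed (products):
  C–C: 1 × 339 = 339
  C–H: 6 × 420 = 2520
  Σ(formed) = 2859 kJ
ΔH = Σ(broken) − Σ(formed) = 2588 − 2859 = −271 kJ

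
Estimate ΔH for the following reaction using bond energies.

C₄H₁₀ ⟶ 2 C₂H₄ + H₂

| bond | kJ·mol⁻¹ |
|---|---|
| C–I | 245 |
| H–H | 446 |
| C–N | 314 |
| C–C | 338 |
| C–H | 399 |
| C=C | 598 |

ΔH ≈ +170 kJ

Bonds broken (reactants):
  C–C: 3 × 338 = 1014
  C–H: 10 × 399 = 3990
  Σ(broken) = 5004 kJ
Bonds formed (products):
  C–H: 8 × 399 = 3192
  C=C: 2 × 598 = 1196
  H–H: 1 × 446 = 446
  Σ(formed) = 4834 kJ
ΔH = Σ(broken) − Σ(formed) = 5004 − 4834 = +170 kJ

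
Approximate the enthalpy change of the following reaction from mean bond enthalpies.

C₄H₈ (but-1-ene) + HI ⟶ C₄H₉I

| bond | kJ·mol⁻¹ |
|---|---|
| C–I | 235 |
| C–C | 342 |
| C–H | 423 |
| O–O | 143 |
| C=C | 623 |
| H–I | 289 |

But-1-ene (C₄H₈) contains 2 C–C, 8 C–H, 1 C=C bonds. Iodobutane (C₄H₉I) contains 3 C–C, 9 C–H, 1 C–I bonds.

Bonds broken (reactants):
  C–C: 2 × 342 = 684
  C–H: 8 × 423 = 3384
  C=C: 1 × 623 = 623
  H–I: 1 × 289 = 289
  Σ(broken) = 4980 kJ
Bonds formed (products):
  C–C: 3 × 342 = 1026
  C–H: 9 × 423 = 3807
  C–I: 1 × 235 = 235
  Σ(formed) = 5068 kJ
ΔH = Σ(broken) − Σ(formed) = 4980 − 5068 = −88 kJ

ΔH ≈ −88 kJ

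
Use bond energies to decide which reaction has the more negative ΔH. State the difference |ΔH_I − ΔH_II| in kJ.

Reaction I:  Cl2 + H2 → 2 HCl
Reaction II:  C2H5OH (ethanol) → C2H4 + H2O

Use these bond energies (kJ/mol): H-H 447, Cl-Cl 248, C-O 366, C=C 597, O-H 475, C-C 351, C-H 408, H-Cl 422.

Reaction I, by 202 kJ

Reaction I:
  Bonds broken (reactants):
    Cl-Cl: 1 × 248 = 248
    H-H: 1 × 447 = 447
    Σ(broken) = 695 kJ
  Bonds formed (products):
    H-Cl: 2 × 422 = 844
    Σ(formed) = 844 kJ
  ΔH_I = 695 − 844 = −149 kJ
Reaction II:
  Bonds broken (reactants):
    C-C: 1 × 351 = 351
    C-H: 5 × 408 = 2040
    C-O: 1 × 366 = 366
    O-H: 1 × 475 = 475
    Σ(broken) = 3232 kJ
  Bonds formed (products):
    C-H: 4 × 408 = 1632
    C=C: 1 × 597 = 597
    O-H: 2 × 475 = 950
    Σ(formed) = 3179 kJ
  ΔH_II = 3232 − 3179 = +53 kJ
ΔH_I − ΔH_II = −202 kJ, so reaction I has the more negative ΔH; |ΔH_I − ΔH_II| = 202 kJ.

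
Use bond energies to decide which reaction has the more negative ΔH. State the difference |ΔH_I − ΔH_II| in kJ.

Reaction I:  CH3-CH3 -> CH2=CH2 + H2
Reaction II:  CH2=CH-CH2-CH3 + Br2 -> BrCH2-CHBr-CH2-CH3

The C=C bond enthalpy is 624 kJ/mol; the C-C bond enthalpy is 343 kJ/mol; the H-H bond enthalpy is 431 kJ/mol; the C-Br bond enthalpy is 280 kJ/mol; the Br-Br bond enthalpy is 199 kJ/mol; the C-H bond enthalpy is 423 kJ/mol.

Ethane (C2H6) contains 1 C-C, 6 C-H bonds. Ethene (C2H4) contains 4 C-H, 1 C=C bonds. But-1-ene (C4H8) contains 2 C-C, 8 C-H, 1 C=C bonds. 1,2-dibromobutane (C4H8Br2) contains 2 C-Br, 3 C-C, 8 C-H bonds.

Reaction I:
  Bonds broken (reactants):
    C-C: 1 × 343 = 343
    C-H: 6 × 423 = 2538
    Σ(broken) = 2881 kJ
  Bonds formed (products):
    C-H: 4 × 423 = 1692
    C=C: 1 × 624 = 624
    H-H: 1 × 431 = 431
    Σ(formed) = 2747 kJ
  ΔH_I = 2881 − 2747 = +134 kJ
Reaction II:
  Bonds broken (reactants):
    Br-Br: 1 × 199 = 199
    C-C: 2 × 343 = 686
    C-H: 8 × 423 = 3384
    C=C: 1 × 624 = 624
    Σ(broken) = 4893 kJ
  Bonds formed (products):
    C-Br: 2 × 280 = 560
    C-C: 3 × 343 = 1029
    C-H: 8 × 423 = 3384
    Σ(formed) = 4973 kJ
  ΔH_II = 4893 − 4973 = −80 kJ
ΔH_I − ΔH_II = +214 kJ, so reaction II has the more negative ΔH; |ΔH_I − ΔH_II| = 214 kJ.

Reaction II, by 214 kJ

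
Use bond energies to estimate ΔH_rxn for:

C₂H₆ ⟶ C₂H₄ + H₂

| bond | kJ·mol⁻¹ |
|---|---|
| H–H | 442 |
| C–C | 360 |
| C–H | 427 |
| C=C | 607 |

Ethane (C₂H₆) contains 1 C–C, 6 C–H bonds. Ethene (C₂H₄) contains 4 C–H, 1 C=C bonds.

Bonds broken (reactants):
  C–C: 1 × 360 = 360
  C–H: 6 × 427 = 2562
  Σ(broken) = 2922 kJ
Bonds formed (products):
  C–H: 4 × 427 = 1708
  C=C: 1 × 607 = 607
  H–H: 1 × 442 = 442
  Σ(formed) = 2757 kJ
ΔH = Σ(broken) − Σ(formed) = 2922 − 2757 = +165 kJ

ΔH ≈ +165 kJ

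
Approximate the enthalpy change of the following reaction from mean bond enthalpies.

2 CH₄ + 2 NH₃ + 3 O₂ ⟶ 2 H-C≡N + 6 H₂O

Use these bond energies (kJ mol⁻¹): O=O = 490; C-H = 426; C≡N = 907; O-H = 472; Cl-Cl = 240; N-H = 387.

ΔH ≈ −1130 kJ

Bonds broken (reactants):
  C-H: 8 × 426 = 3408
  N-H: 6 × 387 = 2322
  O=O: 3 × 490 = 1470
  Σ(broken) = 7200 kJ
Bonds formed (products):
  C≡N: 2 × 907 = 1814
  C-H: 2 × 426 = 852
  O-H: 12 × 472 = 5664
  Σ(formed) = 8330 kJ
ΔH = Σ(broken) − Σ(formed) = 7200 − 8330 = −1130 kJ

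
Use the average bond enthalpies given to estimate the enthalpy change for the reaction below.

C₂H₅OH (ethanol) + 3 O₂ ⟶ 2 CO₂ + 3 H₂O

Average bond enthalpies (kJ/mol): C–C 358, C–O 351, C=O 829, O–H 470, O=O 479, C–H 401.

Bonds broken (reactants):
  C–C: 1 × 358 = 358
  C–H: 5 × 401 = 2005
  C–O: 1 × 351 = 351
  O–H: 1 × 470 = 470
  O=O: 3 × 479 = 1437
  Σ(broken) = 4621 kJ
Bonds formed (products):
  C=O: 4 × 829 = 3316
  O–H: 6 × 470 = 2820
  Σ(formed) = 6136 kJ
ΔH = Σ(broken) − Σ(formed) = 4621 − 6136 = −1515 kJ

ΔH ≈ −1515 kJ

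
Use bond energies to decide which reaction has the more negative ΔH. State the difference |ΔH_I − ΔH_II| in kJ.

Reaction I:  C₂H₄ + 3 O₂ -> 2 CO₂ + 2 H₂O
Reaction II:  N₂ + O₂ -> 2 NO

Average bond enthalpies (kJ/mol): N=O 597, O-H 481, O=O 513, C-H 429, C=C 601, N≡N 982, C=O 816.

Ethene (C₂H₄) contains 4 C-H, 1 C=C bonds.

Reaction I, by 1633 kJ

Reaction I:
  Bonds broken (reactants):
    C-H: 4 × 429 = 1716
    C=C: 1 × 601 = 601
    O=O: 3 × 513 = 1539
    Σ(broken) = 3856 kJ
  Bonds formed (products):
    C=O: 4 × 816 = 3264
    O-H: 4 × 481 = 1924
    Σ(formed) = 5188 kJ
  ΔH_I = 3856 − 5188 = −1332 kJ
Reaction II:
  Bonds broken (reactants):
    N≡N: 1 × 982 = 982
    O=O: 1 × 513 = 513
    Σ(broken) = 1495 kJ
  Bonds formed (products):
    N=O: 2 × 597 = 1194
    Σ(formed) = 1194 kJ
  ΔH_II = 1495 − 1194 = +301 kJ
ΔH_I − ΔH_II = −1633 kJ, so reaction I has the more negative ΔH; |ΔH_I − ΔH_II| = 1633 kJ.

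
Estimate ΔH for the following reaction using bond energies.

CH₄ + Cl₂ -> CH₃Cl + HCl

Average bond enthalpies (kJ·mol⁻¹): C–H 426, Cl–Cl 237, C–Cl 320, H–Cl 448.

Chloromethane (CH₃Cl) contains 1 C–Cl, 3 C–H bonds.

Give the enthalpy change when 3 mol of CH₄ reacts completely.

Bonds broken (reactants):
  C–H: 4 × 426 = 1704
  Cl–Cl: 1 × 237 = 237
  Σ(broken) = 1941 kJ
Bonds formed (products):
  C–Cl: 1 × 320 = 320
  C–H: 3 × 426 = 1278
  H–Cl: 1 × 448 = 448
  Σ(formed) = 2046 kJ
ΔH = Σ(broken) − Σ(formed) = 1941 − 2046 = −105 kJ
For 3× the reaction as written: 3 × (−105) = −315 kJ

ΔH = −315 kJ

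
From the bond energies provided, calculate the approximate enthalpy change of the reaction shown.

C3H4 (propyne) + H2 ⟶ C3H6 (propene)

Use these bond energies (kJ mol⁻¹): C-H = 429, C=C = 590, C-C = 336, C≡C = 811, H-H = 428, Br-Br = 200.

Bonds broken (reactants):
  C≡C: 1 × 811 = 811
  C-C: 1 × 336 = 336
  C-H: 4 × 429 = 1716
  H-H: 1 × 428 = 428
  Σ(broken) = 3291 kJ
Bonds formed (products):
  C-C: 1 × 336 = 336
  C-H: 6 × 429 = 2574
  C=C: 1 × 590 = 590
  Σ(formed) = 3500 kJ
ΔH = Σ(broken) − Σ(formed) = 3291 − 3500 = −209 kJ

ΔH ≈ −209 kJ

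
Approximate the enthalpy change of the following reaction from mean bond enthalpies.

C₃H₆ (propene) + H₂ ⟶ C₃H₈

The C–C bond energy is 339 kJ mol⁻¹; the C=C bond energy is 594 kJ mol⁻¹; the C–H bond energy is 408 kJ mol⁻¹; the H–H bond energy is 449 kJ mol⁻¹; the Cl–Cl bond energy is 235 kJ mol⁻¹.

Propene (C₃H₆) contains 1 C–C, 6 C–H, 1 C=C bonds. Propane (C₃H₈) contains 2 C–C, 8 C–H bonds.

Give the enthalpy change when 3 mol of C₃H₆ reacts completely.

Bonds broken (reactants):
  C–C: 1 × 339 = 339
  C–H: 6 × 408 = 2448
  C=C: 1 × 594 = 594
  H–H: 1 × 449 = 449
  Σ(broken) = 3830 kJ
Bonds formed (products):
  C–C: 2 × 339 = 678
  C–H: 8 × 408 = 3264
  Σ(formed) = 3942 kJ
ΔH = Σ(broken) − Σ(formed) = 3830 − 3942 = −112 kJ
For 3× the reaction as written: 3 × (−112) = −336 kJ

ΔH = −336 kJ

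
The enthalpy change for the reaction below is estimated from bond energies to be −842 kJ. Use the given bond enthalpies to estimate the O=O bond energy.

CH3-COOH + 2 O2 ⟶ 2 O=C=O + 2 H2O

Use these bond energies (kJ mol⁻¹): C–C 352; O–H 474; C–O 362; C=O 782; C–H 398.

D(O=O) ≈ 509 kJ/mol

Let D be the O=O bond energy.
Σ(broken) = 1×352 + 3×398 + 1×362 + 1×782 + 1×474 + 2×D = 3164 + 2D
Σ(formed) = 4×782 + 4×474 = 5024
ΔH = Σ(broken) − Σ(formed) = (3164 + 2D) − (5024) = −1860 + 2D
Setting this equal to −842 kJ gives 2D = 1018, so D = 509 kJ/mol.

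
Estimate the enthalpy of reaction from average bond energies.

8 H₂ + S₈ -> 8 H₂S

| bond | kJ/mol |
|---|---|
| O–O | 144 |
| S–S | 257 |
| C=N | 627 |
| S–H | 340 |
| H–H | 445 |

Bonds broken (reactants):
  H–H: 8 × 445 = 3560
  S–S: 8 × 257 = 2056
  Σ(broken) = 5616 kJ
Bonds formed (products):
  S–H: 16 × 340 = 5440
  Σ(formed) = 5440 kJ
ΔH = Σ(broken) − Σ(formed) = 5616 − 5440 = +176 kJ

ΔH ≈ +176 kJ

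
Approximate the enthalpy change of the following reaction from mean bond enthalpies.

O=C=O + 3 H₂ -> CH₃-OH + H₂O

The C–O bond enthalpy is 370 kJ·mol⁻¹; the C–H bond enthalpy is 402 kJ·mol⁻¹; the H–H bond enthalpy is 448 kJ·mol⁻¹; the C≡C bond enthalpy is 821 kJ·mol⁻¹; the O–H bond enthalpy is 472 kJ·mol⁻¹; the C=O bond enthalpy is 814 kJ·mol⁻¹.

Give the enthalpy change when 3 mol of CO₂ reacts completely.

Bonds broken (reactants):
  C=O: 2 × 814 = 1628
  H–H: 3 × 448 = 1344
  Σ(broken) = 2972 kJ
Bonds formed (products):
  C–H: 3 × 402 = 1206
  C–O: 1 × 370 = 370
  O–H: 3 × 472 = 1416
  Σ(formed) = 2992 kJ
ΔH = Σ(broken) − Σ(formed) = 2972 − 2992 = −20 kJ
For 3× the reaction as written: 3 × (−20) = −60 kJ

ΔH = −60 kJ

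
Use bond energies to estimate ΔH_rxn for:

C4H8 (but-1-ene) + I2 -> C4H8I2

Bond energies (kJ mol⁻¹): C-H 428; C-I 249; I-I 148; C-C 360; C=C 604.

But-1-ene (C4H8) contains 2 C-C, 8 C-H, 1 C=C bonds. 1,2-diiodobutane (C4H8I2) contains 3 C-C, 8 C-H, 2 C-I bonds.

Bonds broken (reactants):
  C-C: 2 × 360 = 720
  C-H: 8 × 428 = 3424
  C=C: 1 × 604 = 604
  I-I: 1 × 148 = 148
  Σ(broken) = 4896 kJ
Bonds formed (products):
  C-C: 3 × 360 = 1080
  C-H: 8 × 428 = 3424
  C-I: 2 × 249 = 498
  Σ(formed) = 5002 kJ
ΔH = Σ(broken) − Σ(formed) = 4896 − 5002 = −106 kJ

ΔH ≈ −106 kJ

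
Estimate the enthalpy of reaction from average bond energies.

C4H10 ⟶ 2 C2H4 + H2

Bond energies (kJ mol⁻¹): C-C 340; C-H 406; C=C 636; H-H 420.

Bonds broken (reactants):
  C-C: 3 × 340 = 1020
  C-H: 10 × 406 = 4060
  Σ(broken) = 5080 kJ
Bonds formed (products):
  C-H: 8 × 406 = 3248
  C=C: 2 × 636 = 1272
  H-H: 1 × 420 = 420
  Σ(formed) = 4940 kJ
ΔH = Σ(broken) − Σ(formed) = 5080 − 4940 = +140 kJ

ΔH ≈ +140 kJ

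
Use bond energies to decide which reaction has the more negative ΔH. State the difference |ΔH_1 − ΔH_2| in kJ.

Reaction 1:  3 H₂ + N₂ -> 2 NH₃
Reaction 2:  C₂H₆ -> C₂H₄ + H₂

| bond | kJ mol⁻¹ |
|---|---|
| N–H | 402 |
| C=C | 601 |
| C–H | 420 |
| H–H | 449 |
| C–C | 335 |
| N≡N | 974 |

Reaction 1, by 216 kJ

Reaction 1:
  Bonds broken (reactants):
    H–H: 3 × 449 = 1347
    N≡N: 1 × 974 = 974
    Σ(broken) = 2321 kJ
  Bonds formed (products):
    N–H: 6 × 402 = 2412
    Σ(formed) = 2412 kJ
  ΔH_1 = 2321 − 2412 = −91 kJ
Reaction 2:
  Bonds broken (reactants):
    C–C: 1 × 335 = 335
    C–H: 6 × 420 = 2520
    Σ(broken) = 2855 kJ
  Bonds formed (products):
    C–H: 4 × 420 = 1680
    C=C: 1 × 601 = 601
    H–H: 1 × 449 = 449
    Σ(formed) = 2730 kJ
  ΔH_2 = 2855 − 2730 = +125 kJ
ΔH_1 − ΔH_2 = −216 kJ, so reaction 1 has the more negative ΔH; |ΔH_1 − ΔH_2| = 216 kJ.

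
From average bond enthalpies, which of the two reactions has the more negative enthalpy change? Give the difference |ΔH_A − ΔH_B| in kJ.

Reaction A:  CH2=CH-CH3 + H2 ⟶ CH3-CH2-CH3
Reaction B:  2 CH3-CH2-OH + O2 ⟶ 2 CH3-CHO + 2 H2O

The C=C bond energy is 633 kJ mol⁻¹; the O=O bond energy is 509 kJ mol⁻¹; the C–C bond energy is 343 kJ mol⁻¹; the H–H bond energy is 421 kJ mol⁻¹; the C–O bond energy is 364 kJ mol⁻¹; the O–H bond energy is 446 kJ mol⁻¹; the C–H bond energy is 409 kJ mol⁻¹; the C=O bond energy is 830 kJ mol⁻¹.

Reaction B, by 390 kJ

Reaction A:
  Bonds broken (reactants):
    C–C: 1 × 343 = 343
    C–H: 6 × 409 = 2454
    C=C: 1 × 633 = 633
    H–H: 1 × 421 = 421
    Σ(broken) = 3851 kJ
  Bonds formed (products):
    C–C: 2 × 343 = 686
    C–H: 8 × 409 = 3272
    Σ(formed) = 3958 kJ
  ΔH_A = 3851 − 3958 = −107 kJ
Reaction B:
  Bonds broken (reactants):
    C–C: 2 × 343 = 686
    C–H: 10 × 409 = 4090
    C–O: 2 × 364 = 728
    O–H: 2 × 446 = 892
    O=O: 1 × 509 = 509
    Σ(broken) = 6905 kJ
  Bonds formed (products):
    C–C: 2 × 343 = 686
    C–H: 8 × 409 = 3272
    C=O: 2 × 830 = 1660
    O–H: 4 × 446 = 1784
    Σ(formed) = 7402 kJ
  ΔH_B = 6905 − 7402 = −497 kJ
ΔH_A − ΔH_B = +390 kJ, so reaction B has the more negative ΔH; |ΔH_A − ΔH_B| = 390 kJ.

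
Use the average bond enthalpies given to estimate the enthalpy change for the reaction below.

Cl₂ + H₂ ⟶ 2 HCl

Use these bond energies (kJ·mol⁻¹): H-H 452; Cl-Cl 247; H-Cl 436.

Bonds broken (reactants):
  Cl-Cl: 1 × 247 = 247
  H-H: 1 × 452 = 452
  Σ(broken) = 699 kJ
Bonds formed (products):
  H-Cl: 2 × 436 = 872
  Σ(formed) = 872 kJ
ΔH = Σ(broken) − Σ(formed) = 699 − 872 = −173 kJ

ΔH ≈ −173 kJ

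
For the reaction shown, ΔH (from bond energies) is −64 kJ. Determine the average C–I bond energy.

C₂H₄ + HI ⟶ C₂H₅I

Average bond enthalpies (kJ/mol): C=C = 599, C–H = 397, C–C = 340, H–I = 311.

Let D be the C–I bond energy.
Σ(broken) = 4×397 + 1×599 + 1×311 = 2498
Σ(formed) = 1×340 + 5×397 + 1×D = 2325 + D
ΔH = Σ(broken) − Σ(formed) = (2498) − (2325 + D) = +173 − D
Setting this equal to −64 kJ gives D = 237 kJ/mol.

D(C–I) ≈ 237 kJ/mol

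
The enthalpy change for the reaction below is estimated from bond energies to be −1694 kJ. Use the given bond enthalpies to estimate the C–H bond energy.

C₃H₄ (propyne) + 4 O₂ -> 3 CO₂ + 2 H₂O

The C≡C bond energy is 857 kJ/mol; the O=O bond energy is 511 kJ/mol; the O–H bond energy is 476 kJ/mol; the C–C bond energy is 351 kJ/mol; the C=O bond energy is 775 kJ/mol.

D(C–H) ≈ 402 kJ/mol

Let D be the C–H bond energy.
Σ(broken) = 1×857 + 1×351 + 4×D + 4×511 = 3252 + 4D
Σ(formed) = 6×775 + 4×476 = 6554
ΔH = Σ(broken) − Σ(formed) = (3252 + 4D) − (6554) = −3302 + 4D
Setting this equal to −1694 kJ gives 4D = 1608, so D = 402 kJ/mol.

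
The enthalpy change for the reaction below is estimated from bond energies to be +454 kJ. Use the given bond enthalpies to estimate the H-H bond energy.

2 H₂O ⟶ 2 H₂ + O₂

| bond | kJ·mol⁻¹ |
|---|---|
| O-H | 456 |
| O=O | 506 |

D(H-H) ≈ 432 kJ/mol

Let D be the H-H bond energy.
Σ(broken) = 4×456 = 1824
Σ(formed) = 2×D + 1×506 = 506 + 2D
ΔH = Σ(broken) − Σ(formed) = (1824) − (506 + 2D) = +1318 − 2D
Setting this equal to +454 kJ gives 2D = 864, so D = 432 kJ/mol.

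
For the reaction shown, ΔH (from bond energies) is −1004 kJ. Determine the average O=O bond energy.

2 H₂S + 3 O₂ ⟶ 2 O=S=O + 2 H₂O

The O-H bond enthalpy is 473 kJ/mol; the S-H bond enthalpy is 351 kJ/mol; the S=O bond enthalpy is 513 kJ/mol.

D(O=O) ≈ 512 kJ/mol

Let D be the O=O bond energy.
Σ(broken) = 3×D + 4×351 = 1404 + 3D
Σ(formed) = 4×473 + 4×513 = 3944
ΔH = Σ(broken) − Σ(formed) = (1404 + 3D) − (3944) = −2540 + 3D
Setting this equal to −1004 kJ gives 3D = 1536, so D = 512 kJ/mol.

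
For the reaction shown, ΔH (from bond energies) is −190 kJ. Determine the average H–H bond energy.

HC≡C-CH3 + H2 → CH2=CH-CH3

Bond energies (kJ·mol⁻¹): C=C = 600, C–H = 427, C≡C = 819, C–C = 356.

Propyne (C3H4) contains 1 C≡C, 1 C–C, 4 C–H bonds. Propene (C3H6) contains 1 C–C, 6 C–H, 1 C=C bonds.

D(H–H) ≈ 445 kJ/mol

Let D be the H–H bond energy.
Σ(broken) = 1×819 + 1×356 + 4×427 + 1×D = 2883 + D
Σ(formed) = 1×356 + 6×427 + 1×600 = 3518
ΔH = Σ(broken) − Σ(formed) = (2883 + D) − (3518) = −635 + D
Setting this equal to −190 kJ gives D = 445 kJ/mol.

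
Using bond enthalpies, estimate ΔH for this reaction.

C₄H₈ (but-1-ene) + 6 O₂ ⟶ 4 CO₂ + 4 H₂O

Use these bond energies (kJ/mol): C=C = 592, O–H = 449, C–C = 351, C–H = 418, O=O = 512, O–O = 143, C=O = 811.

ΔH ≈ −2370 kJ

Bonds broken (reactants):
  C–C: 2 × 351 = 702
  C–H: 8 × 418 = 3344
  C=C: 1 × 592 = 592
  O=O: 6 × 512 = 3072
  Σ(broken) = 7710 kJ
Bonds formed (products):
  C=O: 8 × 811 = 6488
  O–H: 8 × 449 = 3592
  Σ(formed) = 10080 kJ
ΔH = Σ(broken) − Σ(formed) = 7710 − 10080 = −2370 kJ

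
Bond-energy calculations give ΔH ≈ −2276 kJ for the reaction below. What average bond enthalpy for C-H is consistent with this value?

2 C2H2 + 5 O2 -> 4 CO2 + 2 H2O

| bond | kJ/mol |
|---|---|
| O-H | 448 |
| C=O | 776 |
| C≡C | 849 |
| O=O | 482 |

D(C-H) ≈ 404 kJ/mol

Let D be the C-H bond energy.
Σ(broken) = 2×849 + 4×D + 5×482 = 4108 + 4D
Σ(formed) = 8×776 + 4×448 = 8000
ΔH = Σ(broken) − Σ(formed) = (4108 + 4D) − (8000) = −3892 + 4D
Setting this equal to −2276 kJ gives 4D = 1616, so D = 404 kJ/mol.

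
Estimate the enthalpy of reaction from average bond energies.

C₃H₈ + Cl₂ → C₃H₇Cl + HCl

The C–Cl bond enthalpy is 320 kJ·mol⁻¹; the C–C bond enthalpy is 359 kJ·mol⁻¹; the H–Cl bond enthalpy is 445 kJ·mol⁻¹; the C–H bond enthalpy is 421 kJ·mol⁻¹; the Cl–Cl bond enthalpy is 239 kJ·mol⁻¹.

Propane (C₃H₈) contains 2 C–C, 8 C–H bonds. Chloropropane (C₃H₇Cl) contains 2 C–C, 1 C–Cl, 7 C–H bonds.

ΔH ≈ −105 kJ

Bonds broken (reactants):
  C–C: 2 × 359 = 718
  C–H: 8 × 421 = 3368
  Cl–Cl: 1 × 239 = 239
  Σ(broken) = 4325 kJ
Bonds formed (products):
  C–C: 2 × 359 = 718
  C–Cl: 1 × 320 = 320
  C–H: 7 × 421 = 2947
  H–Cl: 1 × 445 = 445
  Σ(formed) = 4430 kJ
ΔH = Σ(broken) − Σ(formed) = 4325 − 4430 = −105 kJ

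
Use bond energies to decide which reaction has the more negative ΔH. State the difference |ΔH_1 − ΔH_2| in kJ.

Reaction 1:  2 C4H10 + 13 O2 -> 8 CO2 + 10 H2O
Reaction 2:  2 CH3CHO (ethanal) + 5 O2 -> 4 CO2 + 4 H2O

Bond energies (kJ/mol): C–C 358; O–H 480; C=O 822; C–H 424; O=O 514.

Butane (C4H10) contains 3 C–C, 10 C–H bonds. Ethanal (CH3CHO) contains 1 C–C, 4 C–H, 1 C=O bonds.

Reaction 1, by 3348 kJ

Reaction 1:
  Bonds broken (reactants):
    C–C: 6 × 358 = 2148
    C–H: 20 × 424 = 8480
    O=O: 13 × 514 = 6682
    Σ(broken) = 17310 kJ
  Bonds formed (products):
    C=O: 16 × 822 = 13152
    O–H: 20 × 480 = 9600
    Σ(formed) = 22752 kJ
  ΔH_1 = 17310 − 22752 = −5442 kJ
Reaction 2:
  Bonds broken (reactants):
    C–C: 2 × 358 = 716
    C–H: 8 × 424 = 3392
    C=O: 2 × 822 = 1644
    O=O: 5 × 514 = 2570
    Σ(broken) = 8322 kJ
  Bonds formed (products):
    C=O: 8 × 822 = 6576
    O–H: 8 × 480 = 3840
    Σ(formed) = 10416 kJ
  ΔH_2 = 8322 − 10416 = −2094 kJ
ΔH_1 − ΔH_2 = −3348 kJ, so reaction 1 has the more negative ΔH; |ΔH_1 − ΔH_2| = 3348 kJ.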